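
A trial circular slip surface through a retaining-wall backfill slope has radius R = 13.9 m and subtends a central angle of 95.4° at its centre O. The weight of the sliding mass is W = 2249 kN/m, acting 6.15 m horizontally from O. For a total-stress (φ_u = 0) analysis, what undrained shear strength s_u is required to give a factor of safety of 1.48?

s_u = 63.6 kPa

FS = s_u·L_a·R / (W·d), so s_u = FS·W·d / (L_a·R).
Arc length L_a = R·θ = 13.9·(95.4°·π/180) = 13.9·1.6650 = 23.14 m
s_u = 1.48·2249·6.15 / (23.14·13.9) = 20470.4 / 321.70 = 63.63 kPa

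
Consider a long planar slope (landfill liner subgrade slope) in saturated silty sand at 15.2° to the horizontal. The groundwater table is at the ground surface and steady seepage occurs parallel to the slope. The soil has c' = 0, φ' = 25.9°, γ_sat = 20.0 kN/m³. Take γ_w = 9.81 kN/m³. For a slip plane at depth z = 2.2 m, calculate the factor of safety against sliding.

FS = 0.91

With seepage parallel to the slope and the water table at the surface, the effective normal stress on the slip plane uses the buoyant unit weight γ' = γ_sat − γ_w while the driving shear stress uses γ_sat:
FS = [c' + γ' z cos²β tanφ'] / [γ_sat z sinβ cosβ]
(For c' = 0 this reduces to FS = (γ'/γ_sat)·tanφ'/tanβ.)
γ' = 20.0 − 9.81 = 10.19 kN/m³
Numerator = 0.0 + 10.19·2.2·cos²15.2°·tan25.9° = 0.0 + 10.19·2.2·0.9313·0.4856 = 10.137 kPa
Denominator = 20.0·2.2·sin15.2°·cos15.2° = 20.0·2.2·0.2622·0.9650 = 11.133 kPa
FS = 10.137 / 11.133 = 0.911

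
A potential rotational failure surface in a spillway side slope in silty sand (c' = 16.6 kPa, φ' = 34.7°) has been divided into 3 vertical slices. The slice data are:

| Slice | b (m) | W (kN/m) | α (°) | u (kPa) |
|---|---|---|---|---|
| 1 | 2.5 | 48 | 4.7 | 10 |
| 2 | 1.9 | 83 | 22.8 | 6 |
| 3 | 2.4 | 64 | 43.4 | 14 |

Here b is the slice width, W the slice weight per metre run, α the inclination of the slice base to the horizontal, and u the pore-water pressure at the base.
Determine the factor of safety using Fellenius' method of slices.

FS = 2.39

Ordinary method of slices: FS = Σ[c'·Δl_i + (W_i cosα_i − u_i·Δl_i)·tanφ'] / Σ W_i sinα_i, with Δl_i = b_i / cosα_i.
Slice 1: Δl = 2.5/cos4.7° = 2.508 m; N'_1 = 48·cos4.7° − 10·2.508 = 22.8; c'Δl = 41.64; W sinα = 3.9
Slice 2: Δl = 1.9/cos22.8° = 2.061 m; N'_2 = 83·cos22.8° − 6·2.061 = 64.1; c'Δl = 34.21; W sinα = 32.2
Slice 3: Δl = 2.4/cos43.4° = 3.303 m; N'_3 = 64·cos43.4° − 14·3.303 = 0.3; c'Δl = 54.83; W sinα = 44.0
Σc'Δl = 130.7 kN/m; ΣN' = 87.2 kN/m; ΣW sinα = 80.1 kN/m
Resisting = 130.7 + 87.2·tan34.7° = 130.7 + 60.4 = 191.0 kN/m
FS = 191.0 / 80.1 = 2.386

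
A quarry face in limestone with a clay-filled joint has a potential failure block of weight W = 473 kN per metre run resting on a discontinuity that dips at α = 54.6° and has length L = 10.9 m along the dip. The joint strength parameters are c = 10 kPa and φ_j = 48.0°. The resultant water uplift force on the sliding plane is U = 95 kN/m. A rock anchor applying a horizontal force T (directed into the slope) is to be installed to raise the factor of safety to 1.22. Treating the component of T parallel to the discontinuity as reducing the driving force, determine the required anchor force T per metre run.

Resolving forces along and normal to the sliding plane, with the horizontal anchor force T adding T·sinα to the effective normal force and T·cosα acting up the plane against the driving force:
FS = [cL + (W cosα − U + T sinα) tanφ_j] / [W sinα − T cosα]
Without the anchor: N' = 179.0 kN/m, driving T_d = 385.6 kN/m, resisting R = 10·10.9 + 179.0·tan48.0° = 307.8 kN/m, FS = 0.80.
Setting FS = 1.22 and solving for T:
1.22·(385.6 − T cos54.6°) = 307.8 + T sin54.6°·tan48.0°
T·(sin54.6°·tan48.0° + 1.22·cos54.6°) = 1.22·385.6 − 307.8
T·(0.8151·1.1106 + 1.22·0.5793) = 470.4 − 307.8 = 162.6
T·1.6120 = 162.6
T = 100.9 kN/m

T = 101 kN/m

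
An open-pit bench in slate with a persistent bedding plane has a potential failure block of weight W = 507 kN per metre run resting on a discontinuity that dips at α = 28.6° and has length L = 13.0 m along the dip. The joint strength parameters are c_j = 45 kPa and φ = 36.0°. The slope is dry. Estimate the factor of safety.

FS = 3.74

Resolving the block weight along and normal to the plane and applying the Mohr–Coulomb strength on the joint:
N' = W cosα = 507·cos28.6° = 445.1 kN/m
Driving force T = W sinα = 507·sin28.6° = 242.7 kN/m
Resisting force R = c_j·L + N'·tanφ = 45·13.0 + 445.1·tan36.0° = 585.0 + 323.4 = 908.4 kN/m
FS = R / T = 908.4 / 242.7 = 3.743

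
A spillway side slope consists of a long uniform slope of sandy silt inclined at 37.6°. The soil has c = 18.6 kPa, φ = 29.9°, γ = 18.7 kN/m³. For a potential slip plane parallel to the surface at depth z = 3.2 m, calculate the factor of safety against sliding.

FS = 1.39

For an infinite slope with a slip plane parallel to the surface (no pore pressure): FS = [c + γz cos²β tanφ] / [γz sinβ cosβ].
γz = 18.7·3.2 = 59.84 kN/m²
Numerator = 18.6 + 59.84·cos²37.6°·tan29.9° = 18.6 + 59.84·0.6277·0.5750 = 40.200 kPa
Denominator = 59.84·sin37.6°·cos37.6° = 59.84·0.6101·0.7923 = 28.927 kPa
FS = 40.200 / 28.927 = 1.390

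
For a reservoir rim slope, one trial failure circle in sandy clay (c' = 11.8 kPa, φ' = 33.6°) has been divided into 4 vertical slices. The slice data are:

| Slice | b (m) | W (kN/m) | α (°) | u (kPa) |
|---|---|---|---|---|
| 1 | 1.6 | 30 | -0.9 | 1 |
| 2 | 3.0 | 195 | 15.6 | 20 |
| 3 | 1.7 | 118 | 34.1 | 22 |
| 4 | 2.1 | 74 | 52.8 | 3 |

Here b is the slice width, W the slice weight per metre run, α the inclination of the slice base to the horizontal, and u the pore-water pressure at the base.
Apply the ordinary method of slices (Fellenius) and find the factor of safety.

FS = 1.59

Ordinary method of slices: FS = Σ[c'·Δl_i + (W_i cosα_i − u_i·Δl_i)·tanφ'] / Σ W_i sinα_i, with Δl_i = b_i / cosα_i.
Slice 1: Δl = 1.6/cos(-0.9°) = 1.600 m; N'_1 = 30·cos(-0.9°) − 1·1.600 = 28.4; c'Δl = 18.88; W sinα = -0.5
Slice 2: Δl = 3.0/cos15.6° = 3.115 m; N'_2 = 195·cos15.6° − 20·3.115 = 125.5; c'Δl = 36.75; W sinα = 52.4
Slice 3: Δl = 1.7/cos34.1° = 2.053 m; N'_3 = 118·cos34.1° − 22·2.053 = 52.5; c'Δl = 24.23; W sinα = 66.2
Slice 4: Δl = 2.1/cos52.8° = 3.473 m; N'_4 = 74·cos52.8° − 3·3.473 = 34.3; c'Δl = 40.99; W sinα = 58.9
Σc'Δl = 120.8 kN/m; ΣN' = 240.8 kN/m; ΣW sinα = 177.1 kN/m
Resisting = 120.8 + 240.8·tan33.6° = 120.8 + 160.0 = 280.8 kN/m
FS = 280.8 / 177.1 = 1.586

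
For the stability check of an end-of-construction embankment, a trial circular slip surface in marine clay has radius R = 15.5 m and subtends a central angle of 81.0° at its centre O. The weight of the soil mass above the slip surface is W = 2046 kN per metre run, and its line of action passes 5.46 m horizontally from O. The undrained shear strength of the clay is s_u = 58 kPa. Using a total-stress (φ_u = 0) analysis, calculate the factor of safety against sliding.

FS = 1.76

Taking moments about the centre O, the resisting moment is provided by the undrained shear strength acting along the arc:
Arc length L_a = R·θ = 15.5·(81.0°·π/180) = 15.5·1.4137 = 21.91 m
M_R = s_u·L_a·R = 58·21.91·15.5 = 19699.4 kN·m/m
M_D = W·d = 2046·5.46 = 11171.2 kN·m/m
FS = M_R / M_D = 19699.4 / 11171.2 = 1.763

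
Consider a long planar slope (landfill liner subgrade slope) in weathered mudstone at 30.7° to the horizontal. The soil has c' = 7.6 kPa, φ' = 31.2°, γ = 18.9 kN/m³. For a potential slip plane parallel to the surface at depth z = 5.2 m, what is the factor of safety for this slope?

FS = 1.20

For an infinite slope with a slip plane parallel to the surface (no pore pressure): FS = [c' + γz cos²β tanφ'] / [γz sinβ cosβ].
γz = 18.9·5.2 = 98.28 kN/m²
Numerator = 7.6 + 98.28·cos²30.7°·tan31.2° = 7.6 + 98.28·0.7393·0.6056 = 51.606 kPa
Denominator = 98.28·sin30.7°·cos30.7° = 98.28·0.5105·0.8599 = 43.144 kPa
FS = 51.606 / 43.144 = 1.196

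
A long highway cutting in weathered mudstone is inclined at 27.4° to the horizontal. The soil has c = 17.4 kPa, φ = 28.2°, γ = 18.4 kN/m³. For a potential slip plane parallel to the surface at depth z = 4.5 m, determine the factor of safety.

For an infinite slope with a slip plane parallel to the surface (no pore pressure): FS = [c + γz cos²β tanφ] / [γz sinβ cosβ].
γz = 18.4·4.5 = 82.80 kN/m²
Numerator = 17.4 + 82.80·cos²27.4°·tan28.2° = 17.4 + 82.80·0.7882·0.5362 = 52.394 kPa
Denominator = 82.80·sin27.4°·cos27.4° = 82.80·0.4602·0.8878 = 33.830 kPa
FS = 52.394 / 33.830 = 1.549

FS = 1.55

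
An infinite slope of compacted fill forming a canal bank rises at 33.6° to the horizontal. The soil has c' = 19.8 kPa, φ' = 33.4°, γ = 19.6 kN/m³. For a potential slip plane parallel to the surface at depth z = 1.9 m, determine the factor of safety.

FS = 2.15

For an infinite slope with a slip plane parallel to the surface (no pore pressure): FS = [c' + γz cos²β tanφ'] / [γz sinβ cosβ].
γz = 19.6·1.9 = 37.24 kN/m²
Numerator = 19.8 + 37.24·cos²33.6°·tan33.4° = 19.8 + 37.24·0.6938·0.6594 = 36.835 kPa
Denominator = 37.24·sin33.6°·cos33.6° = 37.24·0.5534·0.8329 = 17.165 kPa
FS = 36.835 / 17.165 = 2.146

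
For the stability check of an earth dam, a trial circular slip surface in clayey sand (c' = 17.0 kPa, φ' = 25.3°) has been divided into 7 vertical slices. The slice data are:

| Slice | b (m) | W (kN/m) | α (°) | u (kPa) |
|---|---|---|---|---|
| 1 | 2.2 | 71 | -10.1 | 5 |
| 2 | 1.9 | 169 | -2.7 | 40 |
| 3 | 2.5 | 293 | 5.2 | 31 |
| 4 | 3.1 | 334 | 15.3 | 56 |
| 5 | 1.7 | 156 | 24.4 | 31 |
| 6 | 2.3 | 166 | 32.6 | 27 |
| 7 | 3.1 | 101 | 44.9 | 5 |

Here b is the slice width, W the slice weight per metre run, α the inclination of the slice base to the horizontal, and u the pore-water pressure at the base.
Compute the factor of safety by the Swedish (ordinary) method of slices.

FS = 2.05

Ordinary method of slices: FS = Σ[c'·Δl_i + (W_i cosα_i − u_i·Δl_i)·tanφ'] / Σ W_i sinα_i, with Δl_i = b_i / cosα_i.
Slice 1: Δl = 2.2/cos(-10.1°) = 2.235 m; N'_1 = 71·cos(-10.1°) − 5·2.235 = 58.7; c'Δl = 37.99; W sinα = -12.5
Slice 2: Δl = 1.9/cos(-2.7°) = 1.902 m; N'_2 = 169·cos(-2.7°) − 40·1.902 = 92.7; c'Δl = 32.34; W sinα = -8.0
Slice 3: Δl = 2.5/cos5.2° = 2.510 m; N'_3 = 293·cos5.2° − 31·2.510 = 214.0; c'Δl = 42.68; W sinα = 26.6
Slice 4: Δl = 3.1/cos15.3° = 3.214 m; N'_4 = 334·cos15.3° − 56·3.214 = 142.2; c'Δl = 54.64; W sinα = 88.1
Slice 5: Δl = 1.7/cos24.4° = 1.867 m; N'_5 = 156·cos24.4° − 31·1.867 = 84.2; c'Δl = 31.73; W sinα = 64.4
Slice 6: Δl = 2.3/cos32.6° = 2.730 m; N'_6 = 166·cos32.6° − 27·2.730 = 66.1; c'Δl = 46.41; W sinα = 89.4
Slice 7: Δl = 3.1/cos44.9° = 4.376 m; N'_7 = 101·cos44.9° − 5·4.376 = 49.7; c'Δl = 74.40; W sinα = 71.3
Σc'Δl = 320.2 kN/m; ΣN' = 707.6 kN/m; ΣW sinα = 319.5 kN/m
Resisting = 320.2 + 707.6·tan25.3° = 320.2 + 334.5 = 654.7 kN/m
FS = 654.7 / 319.5 = 2.049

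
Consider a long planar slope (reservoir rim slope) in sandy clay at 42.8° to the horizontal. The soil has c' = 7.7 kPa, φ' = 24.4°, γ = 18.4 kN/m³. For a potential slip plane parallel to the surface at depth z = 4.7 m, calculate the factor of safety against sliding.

FS = 0.67

For an infinite slope with a slip plane parallel to the surface (no pore pressure): FS = [c' + γz cos²β tanφ'] / [γz sinβ cosβ].
γz = 18.4·4.7 = 86.48 kN/m²
Numerator = 7.7 + 86.48·cos²42.8°·tan24.4° = 7.7 + 86.48·0.5384·0.4536 = 28.819 kPa
Denominator = 86.48·sin42.8°·cos42.8° = 86.48·0.6794·0.7337 = 43.113 kPa
FS = 28.819 / 43.113 = 0.668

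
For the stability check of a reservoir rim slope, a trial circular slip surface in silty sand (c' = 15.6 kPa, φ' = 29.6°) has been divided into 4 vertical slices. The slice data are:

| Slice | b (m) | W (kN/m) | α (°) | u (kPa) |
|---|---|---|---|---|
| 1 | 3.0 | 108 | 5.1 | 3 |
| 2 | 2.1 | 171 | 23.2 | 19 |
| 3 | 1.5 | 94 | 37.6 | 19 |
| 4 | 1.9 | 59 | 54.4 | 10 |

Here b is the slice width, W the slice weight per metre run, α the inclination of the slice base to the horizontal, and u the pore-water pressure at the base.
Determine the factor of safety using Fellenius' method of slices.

Ordinary method of slices: FS = Σ[c'·Δl_i + (W_i cosα_i − u_i·Δl_i)·tanφ'] / Σ W_i sinα_i, with Δl_i = b_i / cosα_i.
Slice 1: Δl = 3.0/cos5.1° = 3.012 m; N'_1 = 108·cos5.1° − 3·3.012 = 98.5; c'Δl = 46.99; W sinα = 9.6
Slice 2: Δl = 2.1/cos23.2° = 2.285 m; N'_2 = 171·cos23.2° − 19·2.285 = 113.8; c'Δl = 35.64; W sinα = 67.4
Slice 3: Δl = 1.5/cos37.6° = 1.893 m; N'_3 = 94·cos37.6° − 19·1.893 = 38.5; c'Δl = 29.53; W sinα = 57.4
Slice 4: Δl = 1.9/cos54.4° = 3.264 m; N'_4 = 59·cos54.4° − 10·3.264 = 1.7; c'Δl = 50.92; W sinα = 48.0
Σc'Δl = 163.1 kN/m; ΣN' = 252.5 kN/m; ΣW sinα = 182.3 kN/m
Resisting = 163.1 + 252.5·tan29.6° = 163.1 + 143.4 = 306.5 kN/m
FS = 306.5 / 182.3 = 1.682

FS = 1.68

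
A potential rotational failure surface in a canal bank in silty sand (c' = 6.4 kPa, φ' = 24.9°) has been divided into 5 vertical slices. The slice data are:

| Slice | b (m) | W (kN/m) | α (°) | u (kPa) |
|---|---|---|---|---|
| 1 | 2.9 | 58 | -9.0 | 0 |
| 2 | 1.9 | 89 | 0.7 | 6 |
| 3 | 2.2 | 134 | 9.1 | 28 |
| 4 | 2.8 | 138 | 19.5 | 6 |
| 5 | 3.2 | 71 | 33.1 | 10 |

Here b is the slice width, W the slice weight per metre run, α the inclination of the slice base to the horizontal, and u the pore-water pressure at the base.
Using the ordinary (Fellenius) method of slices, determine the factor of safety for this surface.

Ordinary method of slices: FS = Σ[c'·Δl_i + (W_i cosα_i − u_i·Δl_i)·tanφ'] / Σ W_i sinα_i, with Δl_i = b_i / cosα_i.
Slice 1: Δl = 2.9/cos(-9.0°) = 2.936 m; N'_1 = 58·cos(-9.0°) − 0·2.936 = 57.3; c'Δl = 18.79; W sinα = -9.1
Slice 2: Δl = 1.9/cos0.7° = 1.900 m; N'_2 = 89·cos0.7° − 6·1.900 = 77.6; c'Δl = 12.16; W sinα = 1.1
Slice 3: Δl = 2.2/cos9.1° = 2.228 m; N'_3 = 134·cos9.1° − 28·2.228 = 69.9; c'Δl = 14.26; W sinα = 21.2
Slice 4: Δl = 2.8/cos19.5° = 2.970 m; N'_4 = 138·cos19.5° − 6·2.970 = 112.3; c'Δl = 19.01; W sinα = 46.1
Slice 5: Δl = 3.2/cos33.1° = 3.820 m; N'_5 = 71·cos33.1° − 10·3.820 = 21.3; c'Δl = 24.45; W sinα = 38.8
Σc'Δl = 88.7 kN/m; ΣN' = 338.3 kN/m; ΣW sinα = 98.0 kN/m
Resisting = 88.7 + 338.3·tan24.9° = 88.7 + 157.1 = 245.7 kN/m
FS = 245.7 / 98.0 = 2.506

FS = 2.51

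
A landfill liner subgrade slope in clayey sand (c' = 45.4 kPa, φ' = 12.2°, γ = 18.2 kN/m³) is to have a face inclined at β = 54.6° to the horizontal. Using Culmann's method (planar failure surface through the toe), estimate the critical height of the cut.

H_c = 30.40 m

Culmann's analysis gives the critical failure plane at α_cr = (β + φ')/2 = (54.6 + 12.2)/2 = 33.4°, and the critical height
H_c = (4c'/γ) · sinβ cosφ' / [1 − cos(β − φ')]
    = (4·45.4/18.2) · sin54.6°·cos12.2° / [1 − cos(42.4°)]
    = 9.978 · 0.8151·0.9774 / [1 − 0.7385]
    = 9.978 · 0.7967 / 0.2615
    = 30.40 m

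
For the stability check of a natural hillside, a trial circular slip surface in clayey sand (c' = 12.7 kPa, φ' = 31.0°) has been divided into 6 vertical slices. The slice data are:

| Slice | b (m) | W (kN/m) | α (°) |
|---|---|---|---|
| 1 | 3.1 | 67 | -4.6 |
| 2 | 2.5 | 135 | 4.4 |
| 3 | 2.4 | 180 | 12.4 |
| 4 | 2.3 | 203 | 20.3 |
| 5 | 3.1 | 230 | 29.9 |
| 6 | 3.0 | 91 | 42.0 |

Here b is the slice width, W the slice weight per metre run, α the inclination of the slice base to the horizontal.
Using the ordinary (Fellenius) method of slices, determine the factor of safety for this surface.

FS = 2.53

Ordinary method of slices: FS = Σ[c'·Δl_i + (W_i cosα_i)·tanφ'] / Σ W_i sinα_i, with Δl_i = b_i / cosα_i.
Slice 1: Δl = 3.1/cos(-4.6°) = 3.110 m; N'_1 = 67·cos(-4.6°) = 66.8; c'Δl = 39.50; W sinα = -5.4
Slice 2: Δl = 2.5/cos4.4° = 2.507 m; N'_2 = 135·cos4.4° = 134.6; c'Δl = 31.84; W sinα = 10.4
Slice 3: Δl = 2.4/cos12.4° = 2.457 m; N'_3 = 180·cos12.4° = 175.8; c'Δl = 31.21; W sinα = 38.7
Slice 4: Δl = 2.3/cos20.3° = 2.452 m; N'_4 = 203·cos20.3° = 190.4; c'Δl = 31.14; W sinα = 70.4
Slice 5: Δl = 3.1/cos29.9° = 3.576 m; N'_5 = 230·cos29.9° = 199.4; c'Δl = 45.41; W sinα = 114.7
Slice 6: Δl = 3.0/cos42.0° = 4.037 m; N'_6 = 91·cos42.0° = 67.6; c'Δl = 51.27; W sinα = 60.9
Σc'Δl = 230.4 kN/m; ΣN' = 834.6 kN/m; ΣW sinα = 289.6 kN/m
Resisting = 230.4 + 834.6·tan31.0° = 230.4 + 501.5 = 731.8 kN/m
FS = 731.8 / 289.6 = 2.527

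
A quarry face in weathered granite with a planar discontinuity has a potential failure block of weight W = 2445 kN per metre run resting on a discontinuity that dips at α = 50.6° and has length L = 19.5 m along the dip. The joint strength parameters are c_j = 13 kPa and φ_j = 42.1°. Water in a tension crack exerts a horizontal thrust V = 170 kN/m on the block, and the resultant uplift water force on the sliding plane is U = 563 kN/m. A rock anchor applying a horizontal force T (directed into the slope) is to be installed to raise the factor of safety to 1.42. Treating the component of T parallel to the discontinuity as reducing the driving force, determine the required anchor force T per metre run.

T = 1130 kN/m

Resolving forces along and normal to the sliding plane, with the horizontal anchor force T adding T·sinα to the effective normal force and T·cosα acting up the plane against the driving force:
FS = [c_jL + (W cosα − U − V sinα + T sinα) tanφ_j] / [W sinα + V cosα − T cosα]
Without the anchor: N' = 857.6 kN/m, driving T_d = 1997.2 kN/m, resisting R = 13·19.5 + 857.6·tan42.1° = 1028.4 kN/m, FS = 0.51.
Setting FS = 1.42 and solving for T:
1.42·(1997.2 − T cos50.6°) = 1028.4 + T sin50.6°·tan42.1°
T·(sin50.6°·tan42.1° + 1.42·cos50.6°) = 1.42·1997.2 − 1028.4
T·(0.7727·0.9036 + 1.42·0.6347) = 2836.1 − 1028.4 = 1807.7
T·1.5995 = 1807.7
T = 1130.2 kN/m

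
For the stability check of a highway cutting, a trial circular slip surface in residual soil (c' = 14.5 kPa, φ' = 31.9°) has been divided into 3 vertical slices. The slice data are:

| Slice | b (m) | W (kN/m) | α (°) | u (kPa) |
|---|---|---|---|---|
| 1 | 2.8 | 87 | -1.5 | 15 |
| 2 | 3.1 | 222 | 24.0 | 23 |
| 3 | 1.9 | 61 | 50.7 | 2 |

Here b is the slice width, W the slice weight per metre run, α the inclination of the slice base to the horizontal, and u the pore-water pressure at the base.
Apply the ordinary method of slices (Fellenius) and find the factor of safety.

Ordinary method of slices: FS = Σ[c'·Δl_i + (W_i cosα_i − u_i·Δl_i)·tanφ'] / Σ W_i sinα_i, with Δl_i = b_i / cosα_i.
Slice 1: Δl = 2.8/cos(-1.5°) = 2.801 m; N'_1 = 87·cos(-1.5°) − 15·2.801 = 45.0; c'Δl = 40.61; W sinα = -2.3
Slice 2: Δl = 3.1/cos24.0° = 3.393 m; N'_2 = 222·cos24.0° − 23·3.393 = 124.8; c'Δl = 49.20; W sinα = 90.3
Slice 3: Δl = 1.9/cos50.7° = 3.000 m; N'_3 = 61·cos50.7° − 2·3.000 = 32.6; c'Δl = 43.50; W sinα = 47.2
Σc'Δl = 133.3 kN/m; ΣN' = 202.4 kN/m; ΣW sinα = 135.2 kN/m
Resisting = 133.3 + 202.4·tan31.9° = 133.3 + 126.0 = 259.3 kN/m
FS = 259.3 / 135.2 = 1.917

FS = 1.92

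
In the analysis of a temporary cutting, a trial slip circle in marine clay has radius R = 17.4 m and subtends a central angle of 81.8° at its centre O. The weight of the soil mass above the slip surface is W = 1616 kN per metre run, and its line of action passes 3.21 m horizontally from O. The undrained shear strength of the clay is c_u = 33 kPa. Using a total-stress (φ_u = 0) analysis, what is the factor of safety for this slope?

Taking moments about the centre O, the resisting moment is provided by the undrained shear strength acting along the arc:
Arc length L_a = R·θ = 17.4·(81.8°·π/180) = 17.4·1.4277 = 24.84 m
M_R = c_u·L_a·R = 33·24.84·17.4 = 14264.1 kN·m/m
M_D = W·d = 1616·3.21 = 5187.4 kN·m/m
FS = M_R / M_D = 14264.1 / 5187.4 = 2.750

FS = 2.75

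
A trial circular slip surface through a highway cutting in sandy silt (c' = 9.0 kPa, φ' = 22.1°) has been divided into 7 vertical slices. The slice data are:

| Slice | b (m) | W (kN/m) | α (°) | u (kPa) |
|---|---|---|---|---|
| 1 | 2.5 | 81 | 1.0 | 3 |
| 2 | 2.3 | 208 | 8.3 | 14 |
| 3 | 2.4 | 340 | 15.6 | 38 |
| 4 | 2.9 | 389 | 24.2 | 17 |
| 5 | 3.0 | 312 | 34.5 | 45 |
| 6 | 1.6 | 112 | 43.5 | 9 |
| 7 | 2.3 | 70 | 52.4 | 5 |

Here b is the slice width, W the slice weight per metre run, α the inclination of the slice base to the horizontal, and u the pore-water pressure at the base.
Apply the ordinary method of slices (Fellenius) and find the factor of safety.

FS = 0.96

Ordinary method of slices: FS = Σ[c'·Δl_i + (W_i cosα_i − u_i·Δl_i)·tanφ'] / Σ W_i sinα_i, with Δl_i = b_i / cosα_i.
Slice 1: Δl = 2.5/cos1.0° = 2.500 m; N'_1 = 81·cos1.0° − 3·2.500 = 73.5; c'Δl = 22.50; W sinα = 1.4
Slice 2: Δl = 2.3/cos8.3° = 2.324 m; N'_2 = 208·cos8.3° − 14·2.324 = 173.3; c'Δl = 20.92; W sinα = 30.0
Slice 3: Δl = 2.4/cos15.6° = 2.492 m; N'_3 = 340·cos15.6° − 38·2.492 = 232.8; c'Δl = 22.43; W sinα = 91.4
Slice 4: Δl = 2.9/cos24.2° = 3.179 m; N'_4 = 389·cos24.2° − 17·3.179 = 300.8; c'Δl = 28.61; W sinα = 159.5
Slice 5: Δl = 3.0/cos34.5° = 3.640 m; N'_5 = 312·cos34.5° − 45·3.640 = 93.3; c'Δl = 32.76; W sinα = 176.7
Slice 6: Δl = 1.6/cos43.5° = 2.206 m; N'_6 = 112·cos43.5° − 9·2.206 = 61.4; c'Δl = 19.85; W sinα = 77.1
Slice 7: Δl = 2.3/cos52.4° = 3.770 m; N'_7 = 70·cos52.4° − 5·3.770 = 23.9; c'Δl = 33.93; W sinα = 55.5
Σc'Δl = 181.0 kN/m; ΣN' = 958.9 kN/m; ΣW sinα = 591.6 kN/m
Resisting = 181.0 + 958.9·tan22.1° = 181.0 + 389.4 = 570.4 kN/m
FS = 570.4 / 591.6 = 0.964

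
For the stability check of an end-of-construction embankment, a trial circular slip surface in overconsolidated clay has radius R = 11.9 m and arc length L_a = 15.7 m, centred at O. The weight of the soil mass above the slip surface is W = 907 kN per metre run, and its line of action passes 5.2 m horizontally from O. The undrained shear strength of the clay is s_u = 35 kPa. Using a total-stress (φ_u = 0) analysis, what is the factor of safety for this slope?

FS = 1.39

Taking moments about the centre O, the resisting moment is provided by the undrained shear strength acting along the arc:
M_R = s_u·L_a·R = 35·15.70·11.9 = 6539.1 kN·m/m
M_D = W·d = 907·5.2 = 4716.4 kN·m/m
FS = M_R / M_D = 6539.1 / 4716.4 = 1.386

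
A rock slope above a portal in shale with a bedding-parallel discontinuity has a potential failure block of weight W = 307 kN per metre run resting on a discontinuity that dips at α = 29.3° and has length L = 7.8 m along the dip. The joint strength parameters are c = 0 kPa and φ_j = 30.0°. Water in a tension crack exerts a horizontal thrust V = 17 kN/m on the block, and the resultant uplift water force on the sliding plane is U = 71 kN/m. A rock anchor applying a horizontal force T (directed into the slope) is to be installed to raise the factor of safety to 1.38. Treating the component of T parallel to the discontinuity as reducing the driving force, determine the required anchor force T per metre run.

T = 80 kN/m

Resolving forces along and normal to the sliding plane, with the horizontal anchor force T adding T·sinα to the effective normal force and T·cosα acting up the plane against the driving force:
FS = [cL + (W cosα − U − V sinα + T sinα) tanφ_j] / [W sinα + V cosα − T cosα]
Without the anchor: N' = 188.4 kN/m, driving T_d = 165.1 kN/m, resisting R = 0·7.8 + 188.4·tan30.0° = 108.8 kN/m, FS = 0.66.
Setting FS = 1.38 and solving for T:
1.38·(165.1 − T cos29.3°) = 108.8 + T sin29.3°·tan30.0°
T·(sin29.3°·tan30.0° + 1.38·cos29.3°) = 1.38·165.1 − 108.8
T·(0.4894·0.5774 + 1.38·0.8721) = 227.8 − 108.8 = 119.0
T·1.4860 = 119.0
T = 80.1 kN/m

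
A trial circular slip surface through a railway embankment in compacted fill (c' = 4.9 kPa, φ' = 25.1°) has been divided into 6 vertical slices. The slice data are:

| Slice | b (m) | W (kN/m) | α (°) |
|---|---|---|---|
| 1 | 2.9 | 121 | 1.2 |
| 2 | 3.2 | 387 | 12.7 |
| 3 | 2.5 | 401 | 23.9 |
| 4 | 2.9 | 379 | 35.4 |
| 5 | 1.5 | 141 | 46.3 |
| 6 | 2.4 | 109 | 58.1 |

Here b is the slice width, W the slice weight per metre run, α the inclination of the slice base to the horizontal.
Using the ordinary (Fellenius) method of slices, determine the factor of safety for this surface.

FS = 1.08

Ordinary method of slices: FS = Σ[c'·Δl_i + (W_i cosα_i)·tanφ'] / Σ W_i sinα_i, with Δl_i = b_i / cosα_i.
Slice 1: Δl = 2.9/cos1.2° = 2.901 m; N'_1 = 121·cos1.2° = 121.0; c'Δl = 14.21; W sinα = 2.5
Slice 2: Δl = 3.2/cos12.7° = 3.280 m; N'_2 = 387·cos12.7° = 377.5; c'Δl = 16.07; W sinα = 85.1
Slice 3: Δl = 2.5/cos23.9° = 2.734 m; N'_3 = 401·cos23.9° = 366.6; c'Δl = 13.40; W sinα = 162.5
Slice 4: Δl = 2.9/cos35.4° = 3.558 m; N'_4 = 379·cos35.4° = 308.9; c'Δl = 17.43; W sinα = 219.5
Slice 5: Δl = 1.5/cos46.3° = 2.171 m; N'_5 = 141·cos46.3° = 97.4; c'Δl = 10.64; W sinα = 101.9
Slice 6: Δl = 2.4/cos58.1° = 4.542 m; N'_6 = 109·cos58.1° = 57.6; c'Δl = 22.25; W sinα = 92.5
Σc'Δl = 94.0 kN/m; ΣN' = 1329.1 kN/m; ΣW sinα = 664.1 kN/m
Resisting = 94.0 + 1329.1·tan25.1° = 94.0 + 622.6 = 716.6 kN/m
FS = 716.6 / 664.1 = 1.079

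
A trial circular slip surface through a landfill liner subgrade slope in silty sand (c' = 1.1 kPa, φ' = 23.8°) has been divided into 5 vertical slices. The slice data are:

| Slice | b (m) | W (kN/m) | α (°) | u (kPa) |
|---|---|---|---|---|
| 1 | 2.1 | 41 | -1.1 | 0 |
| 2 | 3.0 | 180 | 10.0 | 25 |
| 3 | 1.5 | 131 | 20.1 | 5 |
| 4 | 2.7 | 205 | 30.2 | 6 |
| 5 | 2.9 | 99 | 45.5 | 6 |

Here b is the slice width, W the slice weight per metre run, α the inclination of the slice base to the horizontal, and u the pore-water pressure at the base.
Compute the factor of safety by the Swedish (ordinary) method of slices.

FS = 0.88

Ordinary method of slices: FS = Σ[c'·Δl_i + (W_i cosα_i − u_i·Δl_i)·tanφ'] / Σ W_i sinα_i, with Δl_i = b_i / cosα_i.
Slice 1: Δl = 2.1/cos(-1.1°) = 2.100 m; N'_1 = 41·cos(-1.1°) − 0·2.100 = 41.0; c'Δl = 2.31; W sinα = -0.8
Slice 2: Δl = 3.0/cos10.0° = 3.046 m; N'_2 = 180·cos10.0° − 25·3.046 = 101.1; c'Δl = 3.35; W sinα = 31.3
Slice 3: Δl = 1.5/cos20.1° = 1.597 m; N'_3 = 131·cos20.1° − 5·1.597 = 115.0; c'Δl = 1.76; W sinα = 45.0
Slice 4: Δl = 2.7/cos30.2° = 3.124 m; N'_4 = 205·cos30.2° − 6·3.124 = 158.4; c'Δl = 3.44; W sinα = 103.1
Slice 5: Δl = 2.9/cos45.5° = 4.137 m; N'_5 = 99·cos45.5° − 6·4.137 = 44.6; c'Δl = 4.55; W sinα = 70.6
Σc'Δl = 15.4 kN/m; ΣN' = 460.1 kN/m; ΣW sinα = 249.2 kN/m
Resisting = 15.4 + 460.1·tan23.8° = 15.4 + 202.9 = 218.3 kN/m
FS = 218.3 / 249.2 = 0.876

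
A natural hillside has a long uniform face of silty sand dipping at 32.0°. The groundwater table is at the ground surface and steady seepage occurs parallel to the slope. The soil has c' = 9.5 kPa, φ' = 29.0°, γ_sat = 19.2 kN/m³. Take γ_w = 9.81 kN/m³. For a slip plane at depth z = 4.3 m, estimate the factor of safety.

With seepage parallel to the slope and the water table at the surface, the effective normal stress on the slip plane uses the buoyant unit weight γ' = γ_sat − γ_w while the driving shear stress uses γ_sat:
FS = [c' + γ' z cos²β tanφ'] / [γ_sat z sinβ cosβ]
γ' = 19.2 − 9.81 = 9.39 kN/m³
Numerator = 9.5 + 9.39·4.3·cos²32.0°·tan29.0° = 9.5 + 9.39·4.3·0.7192·0.5543 = 25.596 kPa
Denominator = 19.2·4.3·sin32.0°·cos32.0° = 19.2·4.3·0.5299·0.8480 = 37.102 kPa
FS = 25.596 / 37.102 = 0.690

FS = 0.69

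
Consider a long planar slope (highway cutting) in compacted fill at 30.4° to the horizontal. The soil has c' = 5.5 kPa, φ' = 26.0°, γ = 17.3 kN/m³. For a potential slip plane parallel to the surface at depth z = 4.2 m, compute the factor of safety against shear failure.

FS = 1.00

For an infinite slope with a slip plane parallel to the surface (no pore pressure): FS = [c' + γz cos²β tanφ'] / [γz sinβ cosβ].
γz = 17.3·4.2 = 72.66 kN/m²
Numerator = 5.5 + 72.66·cos²30.4°·tan26.0° = 5.5 + 72.66·0.7439·0.4877 = 31.864 kPa
Denominator = 72.66·sin30.4°·cos30.4° = 72.66·0.5060·0.8625 = 31.713 kPa
FS = 31.864 / 31.713 = 1.005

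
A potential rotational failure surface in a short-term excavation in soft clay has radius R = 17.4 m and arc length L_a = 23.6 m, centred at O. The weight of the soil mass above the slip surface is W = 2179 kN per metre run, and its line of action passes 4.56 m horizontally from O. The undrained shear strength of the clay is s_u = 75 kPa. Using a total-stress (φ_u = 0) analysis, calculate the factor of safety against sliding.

FS = 3.10

Taking moments about the centre O, the resisting moment is provided by the undrained shear strength acting along the arc:
M_R = s_u·L_a·R = 75·23.60·17.4 = 30798.0 kN·m/m
M_D = W·d = 2179·4.56 = 9936.2 kN·m/m
FS = M_R / M_D = 30798.0 / 9936.2 = 3.100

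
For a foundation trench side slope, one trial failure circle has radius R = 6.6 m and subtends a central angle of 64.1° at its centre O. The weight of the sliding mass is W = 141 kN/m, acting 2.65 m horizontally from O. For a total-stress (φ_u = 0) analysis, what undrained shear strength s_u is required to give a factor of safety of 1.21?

FS = s_u·L_a·R / (W·d), so s_u = FS·W·d / (L_a·R).
Arc length L_a = R·θ = 6.6·(64.1°·π/180) = 6.6·1.1188 = 7.38 m
s_u = 1.21·141·2.65 / (7.38·6.6) = 452.1 / 48.73 = 9.28 kPa

s_u = 9.3 kPa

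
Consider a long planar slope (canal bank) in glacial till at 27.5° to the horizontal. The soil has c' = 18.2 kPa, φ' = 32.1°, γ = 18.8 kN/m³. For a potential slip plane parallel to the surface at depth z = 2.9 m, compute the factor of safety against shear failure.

FS = 2.02

For an infinite slope with a slip plane parallel to the surface (no pore pressure): FS = [c' + γz cos²β tanφ'] / [γz sinβ cosβ].
γz = 18.8·2.9 = 54.52 kN/m²
Numerator = 18.2 + 54.52·cos²27.5°·tan32.1° = 18.2 + 54.52·0.7868·0.6273 = 45.108 kPa
Denominator = 54.52·sin27.5°·cos27.5° = 54.52·0.4617·0.8870 = 22.330 kPa
FS = 45.108 / 22.330 = 2.020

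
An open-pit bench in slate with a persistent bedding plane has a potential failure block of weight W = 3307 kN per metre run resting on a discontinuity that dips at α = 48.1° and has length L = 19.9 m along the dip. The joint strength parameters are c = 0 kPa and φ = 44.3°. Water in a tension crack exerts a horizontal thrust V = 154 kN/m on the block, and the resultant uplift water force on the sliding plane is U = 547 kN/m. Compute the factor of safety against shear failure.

Resolving the block weight along and normal to the plane and applying the Mohr–Coulomb strength on the joint:
N' = W cosα − U − V sinα = 3307·cos48.1° − 547 − 154·sin48.1° = 1546.9 kN/m
Driving force T = W sinα + V cosα = 3307·sin48.1° + 154·cos48.1° = 2564.3 kN/m
Resisting force R = c·L + N'·tanφ = 0·19.9 + 1546.9·tan44.3° = 0.0 + 1509.6 = 1509.6 kN/m
FS = R / T = 1509.6 / 2564.3 = 0.589

FS = 0.59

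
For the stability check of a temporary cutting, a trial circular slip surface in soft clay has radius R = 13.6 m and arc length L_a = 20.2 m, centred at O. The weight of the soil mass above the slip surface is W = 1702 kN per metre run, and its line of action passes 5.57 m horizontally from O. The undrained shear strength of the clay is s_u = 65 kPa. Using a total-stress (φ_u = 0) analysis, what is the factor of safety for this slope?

Taking moments about the centre O, the resisting moment is provided by the undrained shear strength acting along the arc:
M_R = s_u·L_a·R = 65·20.20·13.6 = 17856.8 kN·m/m
M_D = W·d = 1702·5.57 = 9480.1 kN·m/m
FS = M_R / M_D = 17856.8 / 9480.1 = 1.884

FS = 1.88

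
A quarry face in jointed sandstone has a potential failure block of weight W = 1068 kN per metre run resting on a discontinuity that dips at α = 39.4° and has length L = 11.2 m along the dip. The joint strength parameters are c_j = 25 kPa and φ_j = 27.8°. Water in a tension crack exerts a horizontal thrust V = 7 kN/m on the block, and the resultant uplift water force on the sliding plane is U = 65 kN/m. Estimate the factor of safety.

Resolving the block weight along and normal to the plane and applying the Mohr–Coulomb strength on the joint:
N' = W cosα − U − V sinα = 1068·cos39.4° − 65 − 7·sin39.4° = 755.8 kN/m
Driving force T = W sinα + V cosα = 1068·sin39.4° + 7·cos39.4° = 683.3 kN/m
Resisting force R = c_j·L + N'·tanφ_j = 25·11.2 + 755.8·tan27.8° = 280.0 + 398.5 = 678.5 kN/m
FS = R / T = 678.5 / 683.3 = 0.993

FS = 0.99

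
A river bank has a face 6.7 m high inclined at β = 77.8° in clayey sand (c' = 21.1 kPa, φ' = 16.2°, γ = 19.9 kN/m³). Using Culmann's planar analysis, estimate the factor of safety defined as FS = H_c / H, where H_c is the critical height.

FS = 1.13

H_c = (4c'/γ) · sinβ cosφ' / [1 − cos(β − φ')]
    = (4·21.1/19.9) · sin77.8°·cos16.2° / [1 − cos61.6°]
    = 4.241 · 0.9386 / 0.5244 = 7.59 m
FS = H_c / H = 7.59 / 6.7 = 1.133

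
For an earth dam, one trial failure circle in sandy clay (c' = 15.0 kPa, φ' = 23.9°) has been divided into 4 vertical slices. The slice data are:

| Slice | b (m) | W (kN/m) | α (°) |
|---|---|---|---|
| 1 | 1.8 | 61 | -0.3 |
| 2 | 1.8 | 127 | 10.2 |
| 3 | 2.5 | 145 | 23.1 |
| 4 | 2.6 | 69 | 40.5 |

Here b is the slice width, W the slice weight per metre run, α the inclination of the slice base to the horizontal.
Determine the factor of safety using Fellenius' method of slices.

FS = 2.51

Ordinary method of slices: FS = Σ[c'·Δl_i + (W_i cosα_i)·tanφ'] / Σ W_i sinα_i, with Δl_i = b_i / cosα_i.
Slice 1: Δl = 1.8/cos(-0.3°) = 1.800 m; N'_1 = 61·cos(-0.3°) = 61.0; c'Δl = 27.00; W sinα = -0.3
Slice 2: Δl = 1.8/cos10.2° = 1.829 m; N'_2 = 127·cos10.2° = 125.0; c'Δl = 27.43; W sinα = 22.5
Slice 3: Δl = 2.5/cos23.1° = 2.718 m; N'_3 = 145·cos23.1° = 133.4; c'Δl = 40.77; W sinα = 56.9
Slice 4: Δl = 2.6/cos40.5° = 3.419 m; N'_4 = 69·cos40.5° = 52.5; c'Δl = 51.29; W sinα = 44.8
Σc'Δl = 146.5 kN/m; ΣN' = 371.8 kN/m; ΣW sinα = 123.9 kN/m
Resisting = 146.5 + 371.8·tan23.9° = 146.5 + 164.8 = 311.3 kN/m
FS = 311.3 / 123.9 = 2.513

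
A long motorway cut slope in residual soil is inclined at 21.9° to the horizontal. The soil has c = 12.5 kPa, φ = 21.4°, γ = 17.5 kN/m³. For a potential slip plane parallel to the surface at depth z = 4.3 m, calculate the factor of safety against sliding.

For an infinite slope with a slip plane parallel to the surface (no pore pressure): FS = [c + γz cos²β tanφ] / [γz sinβ cosβ].
γz = 17.5·4.3 = 75.25 kN/m²
Numerator = 12.5 + 75.25·cos²21.9°·tan21.4° = 12.5 + 75.25·0.8609·0.3919 = 37.887 kPa
Denominator = 75.25·sin21.9°·cos21.9° = 75.25·0.3730·0.9278 = 26.042 kPa
FS = 37.887 / 26.042 = 1.455

FS = 1.45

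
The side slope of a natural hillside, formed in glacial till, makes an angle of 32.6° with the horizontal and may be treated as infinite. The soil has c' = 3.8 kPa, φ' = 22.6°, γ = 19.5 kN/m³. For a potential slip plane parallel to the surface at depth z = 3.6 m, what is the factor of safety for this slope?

For an infinite slope with a slip plane parallel to the surface (no pore pressure): FS = [c' + γz cos²β tanφ'] / [γz sinβ cosβ].
γz = 19.5·3.6 = 70.20 kN/m²
Numerator = 3.8 + 70.20·cos²32.6°·tan22.6° = 3.8 + 70.20·0.7097·0.4163 = 24.539 kPa
Denominator = 70.20·sin32.6°·cos32.6° = 70.20·0.5388·0.8425 = 31.863 kPa
FS = 24.539 / 31.863 = 0.770

FS = 0.77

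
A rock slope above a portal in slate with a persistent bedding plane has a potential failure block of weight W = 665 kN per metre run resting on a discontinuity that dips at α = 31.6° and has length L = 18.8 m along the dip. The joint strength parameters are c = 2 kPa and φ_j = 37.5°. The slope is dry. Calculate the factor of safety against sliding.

FS = 1.36

Resolving the block weight along and normal to the plane and applying the Mohr–Coulomb strength on the joint:
N' = W cosα = 665·cos31.6° = 566.4 kN/m
Driving force T = W sinα = 665·sin31.6° = 348.5 kN/m
Resisting force R = c·L + N'·tanφ_j = 2·18.8 + 566.4·tan37.5° = 37.6 + 434.6 = 472.2 kN/m
FS = R / T = 472.2 / 348.5 = 1.355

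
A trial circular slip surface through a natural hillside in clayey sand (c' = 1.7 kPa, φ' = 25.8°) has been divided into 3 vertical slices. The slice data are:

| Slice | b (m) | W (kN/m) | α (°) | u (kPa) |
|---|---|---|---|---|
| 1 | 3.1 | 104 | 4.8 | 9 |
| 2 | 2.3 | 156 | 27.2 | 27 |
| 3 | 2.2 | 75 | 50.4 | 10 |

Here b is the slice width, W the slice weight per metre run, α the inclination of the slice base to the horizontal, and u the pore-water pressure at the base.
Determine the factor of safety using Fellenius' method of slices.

FS = 0.67

Ordinary method of slices: FS = Σ[c'·Δl_i + (W_i cosα_i − u_i·Δl_i)·tanφ'] / Σ W_i sinα_i, with Δl_i = b_i / cosα_i.
Slice 1: Δl = 3.1/cos4.8° = 3.111 m; N'_1 = 104·cos4.8° − 9·3.111 = 75.6; c'Δl = 5.29; W sinα = 8.7
Slice 2: Δl = 2.3/cos27.2° = 2.586 m; N'_2 = 156·cos27.2° − 27·2.586 = 68.9; c'Δl = 4.40; W sinα = 71.3
Slice 3: Δl = 2.2/cos50.4° = 3.451 m; N'_3 = 75·cos50.4° − 10·3.451 = 13.3; c'Δl = 5.87; W sinα = 57.8
Σc'Δl = 15.6 kN/m; ΣN' = 157.9 kN/m; ΣW sinα = 137.8 kN/m
Resisting = 15.6 + 157.9·tan25.8° = 15.6 + 76.3 = 91.9 kN/m
FS = 91.9 / 137.8 = 0.667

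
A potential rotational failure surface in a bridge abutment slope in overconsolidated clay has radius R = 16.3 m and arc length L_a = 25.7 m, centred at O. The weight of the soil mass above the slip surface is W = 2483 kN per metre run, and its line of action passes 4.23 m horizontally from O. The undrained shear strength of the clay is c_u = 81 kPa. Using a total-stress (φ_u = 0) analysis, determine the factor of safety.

FS = 3.23

Taking moments about the centre O, the resisting moment is provided by the undrained shear strength acting along the arc:
M_R = c_u·L_a·R = 81·25.70·16.3 = 33931.7 kN·m/m
M_D = W·d = 2483·4.23 = 10503.1 kN·m/m
FS = M_R / M_D = 33931.7 / 10503.1 = 3.231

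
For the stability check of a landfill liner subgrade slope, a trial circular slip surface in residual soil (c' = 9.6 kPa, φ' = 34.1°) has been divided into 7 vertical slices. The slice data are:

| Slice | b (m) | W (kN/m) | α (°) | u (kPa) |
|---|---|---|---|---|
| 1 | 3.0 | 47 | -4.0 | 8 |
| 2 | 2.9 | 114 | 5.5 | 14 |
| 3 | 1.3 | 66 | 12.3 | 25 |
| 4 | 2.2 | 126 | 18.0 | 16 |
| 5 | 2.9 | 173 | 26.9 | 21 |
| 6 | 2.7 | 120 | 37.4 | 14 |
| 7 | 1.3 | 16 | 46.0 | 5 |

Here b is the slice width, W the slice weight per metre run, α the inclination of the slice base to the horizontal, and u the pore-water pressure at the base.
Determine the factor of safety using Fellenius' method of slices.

FS = 1.82

Ordinary method of slices: FS = Σ[c'·Δl_i + (W_i cosα_i − u_i·Δl_i)·tanφ'] / Σ W_i sinα_i, with Δl_i = b_i / cosα_i.
Slice 1: Δl = 3.0/cos(-4.0°) = 3.007 m; N'_1 = 47·cos(-4.0°) − 8·3.007 = 22.8; c'Δl = 28.87; W sinα = -3.3
Slice 2: Δl = 2.9/cos5.5° = 2.913 m; N'_2 = 114·cos5.5° − 14·2.913 = 72.7; c'Δl = 27.97; W sinα = 10.9
Slice 3: Δl = 1.3/cos12.3° = 1.331 m; N'_3 = 66·cos12.3° − 25·1.331 = 31.2; c'Δl = 12.77; W sinα = 14.1
Slice 4: Δl = 2.2/cos18.0° = 2.313 m; N'_4 = 126·cos18.0° − 16·2.313 = 82.8; c'Δl = 22.21; W sinα = 38.9
Slice 5: Δl = 2.9/cos26.9° = 3.252 m; N'_5 = 173·cos26.9° − 21·3.252 = 86.0; c'Δl = 31.22; W sinα = 78.3
Slice 6: Δl = 2.7/cos37.4° = 3.399 m; N'_6 = 120·cos37.4° − 14·3.399 = 47.7; c'Δl = 32.63; W sinα = 72.9
Slice 7: Δl = 1.3/cos46.0° = 1.871 m; N'_7 = 16·cos46.0° − 5·1.871 = 1.8; c'Δl = 17.97; W sinα = 11.5
Σc'Δl = 173.6 kN/m; ΣN' = 345.1 kN/m; ΣW sinα = 223.3 kN/m
Resisting = 173.6 + 345.1·tan34.1° = 173.6 + 233.6 = 407.2 kN/m
FS = 407.2 / 223.3 = 1.824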